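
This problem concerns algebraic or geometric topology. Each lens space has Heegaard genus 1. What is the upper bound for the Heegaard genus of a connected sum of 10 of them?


Heegaard genus satisfies g(A#B) <= g(A) + g(B).
Each lens space has g = 1.
Upper bound: 10 * 1 = 10

10


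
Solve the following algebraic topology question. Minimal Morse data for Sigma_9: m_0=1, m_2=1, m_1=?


A perfect Morse function has m_k = b_k.
For Sigma_9: b_0=1, b_1=2g=18, b_2=1.
Saddles m_1 = 2g = 18

18


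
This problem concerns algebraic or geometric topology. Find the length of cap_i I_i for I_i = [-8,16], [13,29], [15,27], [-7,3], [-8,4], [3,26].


Intersection = [max(a_i), min(b_i)] = [15, 3].
Since 15 > 3, the intersection is empty.
Length = 0

0


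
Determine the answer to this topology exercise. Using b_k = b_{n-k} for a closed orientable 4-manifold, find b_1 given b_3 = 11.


Poincare duality for closed orientable n-manifolds: b_k = b_{n-k}.
Here n = 4, so b_1 = b_3 = 11

11


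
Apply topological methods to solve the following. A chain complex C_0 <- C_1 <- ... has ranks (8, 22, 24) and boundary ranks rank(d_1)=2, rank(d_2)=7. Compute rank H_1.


rank H_k = rank(ker d_k) - rank(im d_{k+1}).
rank(ker d_1) = rank(C_1) - rank(d_1) = 22 - 2 = 20.
rank(im d_{1+1}) = 7.
rank H_1 = 20 - 7 = 13

13


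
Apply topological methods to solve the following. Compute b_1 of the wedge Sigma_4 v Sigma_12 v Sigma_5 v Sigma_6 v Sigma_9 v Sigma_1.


For a wedge X v Y: reduced H_k(X v Y) = H_k(X) + H_k(Y).
Each Sigma_g contributes b_1 = 2g.
b_1 = 8 + 24 + 10 + 12 + 18 + 2 = 74

74


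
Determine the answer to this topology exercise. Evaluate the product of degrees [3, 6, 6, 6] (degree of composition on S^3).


Degree is multiplicative: deg(composition) = product of degrees.
= (3) * (6) * (6) * (6) = 648

648


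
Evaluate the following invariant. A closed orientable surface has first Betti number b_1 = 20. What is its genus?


For a closed orientable surface: b_1 = 2g.
20 = 2g
g = 20 / 2 = 10

10


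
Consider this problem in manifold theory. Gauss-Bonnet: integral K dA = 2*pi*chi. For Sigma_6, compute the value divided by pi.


Gauss-Bonnet: integral K dA = 2*pi*chi(M).
chi(Sigma_6) = 2 - 2*6 = -10.
(integral K dA)/pi = 2*chi = 2*(-10) = -20

-20


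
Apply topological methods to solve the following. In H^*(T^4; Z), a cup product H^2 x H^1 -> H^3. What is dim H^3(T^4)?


Cup product: H^p x H^q -> H^{p+q}; here p+q = 2+1 = 3.
rank H^k(T^n) = C(n,k).
C(4,3) = 4

4


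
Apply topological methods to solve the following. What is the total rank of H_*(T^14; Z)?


b_k(T^14) = C(14,k), so the sum over k is sum_k C(14,k) = 2^14.
Total = 2^14 = 16384

16384


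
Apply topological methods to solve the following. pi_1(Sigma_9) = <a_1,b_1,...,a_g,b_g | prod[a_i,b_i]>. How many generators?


Standard presentation: pi_1(Sigma_g) = <a_1,b_1,...,a_g,b_g | [a_1,b_1]...[a_g,b_g] = 1>.
Number of generators = 2g = 2*9 = 18

18


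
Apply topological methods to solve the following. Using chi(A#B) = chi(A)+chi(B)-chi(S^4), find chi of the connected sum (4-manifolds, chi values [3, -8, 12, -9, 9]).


For n-manifolds: chi(A#B) = chi(A) + chi(B) - chi(S^4).
chi(S^4) = 1 + (-1)^4 = 2.
chi(#) = (sum chi_i) - (5-1)*chi(S^4) = 7 - 4*2 = -1

-1


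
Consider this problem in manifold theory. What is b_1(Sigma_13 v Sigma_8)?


For a wedge: H_1(A v B) = H_1(A) + H_1(B).
b_1(Sigma_13) = 26, b_1(Sigma_8) = 16.
b_1 = 26 + 16 = 42

42


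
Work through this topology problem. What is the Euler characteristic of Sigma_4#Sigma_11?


chi(Sigma_4) = 2 - 2*4 = -6
chi(Sigma_11) = 2 - 2*11 = -20
For surfaces: chi(A#B) = chi(A) + chi(B) - 2.
chi = -6 + -20 - 2 = -28

-28


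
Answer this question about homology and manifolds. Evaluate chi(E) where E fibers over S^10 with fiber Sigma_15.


chi(S^10) = 2 (n even), chi(Sigma_15) = 2 - 2*15 = -28.
chi(E) = 2 * (-28) = -56

-56


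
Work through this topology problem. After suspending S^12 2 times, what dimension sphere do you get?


Each suspension raises dimension by 1: Sigma S^n = S^{n+1}.
Sigma^2 S^12 = S^{12+2} = S^14

14


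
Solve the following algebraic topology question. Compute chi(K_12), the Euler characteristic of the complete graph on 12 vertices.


K_12: V = 12, E = C(12,2) = 66.
chi = V - E = 12 - 66 = -54

-54


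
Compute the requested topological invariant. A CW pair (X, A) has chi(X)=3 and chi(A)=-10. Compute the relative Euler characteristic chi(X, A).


Relative Euler characteristic: chi(X, A) = chi(X) - chi(A).
= 3 - (-10) = 13

13


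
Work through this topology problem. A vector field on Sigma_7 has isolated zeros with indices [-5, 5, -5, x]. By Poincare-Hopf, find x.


Poincare-Hopf: sum of indices = chi(M).
chi(Sigma_7) = 2 - 2*7 = -12.
Sum of known indices = -5.
x = chi - (sum known) = -12 - (-5) = -7

-7


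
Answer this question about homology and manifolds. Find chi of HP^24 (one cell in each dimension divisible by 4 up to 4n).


HP^24 has one cell in each dimension 0, 4, ..., 4*24 (24+1 cells, all even-dim).
chi = 24 + 1 = 25

25


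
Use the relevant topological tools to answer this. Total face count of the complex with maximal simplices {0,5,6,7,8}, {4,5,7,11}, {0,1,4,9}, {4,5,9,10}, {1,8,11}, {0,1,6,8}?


Each maximal simplex on m vertices has 2^m - 1 nonempty faces.
Take the union (dedupe shared faces).
Total distinct faces = 75

75


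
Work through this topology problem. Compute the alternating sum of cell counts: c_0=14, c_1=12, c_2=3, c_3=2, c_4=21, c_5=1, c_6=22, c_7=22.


chi = sum_k (-1)^k c_k.
= (-1)^0*14 + (-1)^1*12 + (-1)^2*3 + (-1)^3*2 + (-1)^4*21 + (-1)^5*1 + (-1)^6*22 + (-1)^7*22
= (14) + (-12) + (3) + (-2) + (21) + (-1) + (22) + (-22)
= 23

23


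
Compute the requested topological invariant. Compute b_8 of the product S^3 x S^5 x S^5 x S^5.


Each S^d has Poincare polynomial 1 + t^d.
The product S^3 x S^5 x S^5 x S^5 has Poincare polynomial prod(1+t^d_i).
Expanding: b_0=1, b_3=1, b_5=3, b_8=3, b_10=3, b_13=3, b_15=1, b_18=1.
b_8 = 3

3


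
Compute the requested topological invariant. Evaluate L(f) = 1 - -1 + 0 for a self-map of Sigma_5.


L(f) = tr(f_0*) - tr(f_1*) + tr(f_2*).
= 1 - (-1) + (0)
= 2

2


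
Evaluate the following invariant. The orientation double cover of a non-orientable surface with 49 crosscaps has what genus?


chi(N_49) = 2 - 49 = -47.
Double cover: chi(Sigma_g) = 2 * chi(N_49) = 2*(-47) = -94.
2 - 2g = -94, so g = (2 - (-94))/2 = 96/2 = 48

48


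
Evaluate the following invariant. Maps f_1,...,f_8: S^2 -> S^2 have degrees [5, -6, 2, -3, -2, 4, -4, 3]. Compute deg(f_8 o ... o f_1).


Degree is multiplicative: deg(composition) = product of degrees.
= (5) * (-6) * (2) * (-3) * (-2) * (4) * (-4) * (3) = 17280

17280


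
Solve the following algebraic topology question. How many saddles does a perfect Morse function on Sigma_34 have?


A perfect Morse function has m_k = b_k.
For Sigma_34: b_0=1, b_1=2g=68, b_2=1.
Saddles m_1 = 2g = 68

68


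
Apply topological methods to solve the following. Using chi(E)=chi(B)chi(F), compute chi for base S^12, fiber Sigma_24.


chi(S^12) = 2 (n even), chi(Sigma_24) = 2 - 2*24 = -46.
chi(E) = 2 * (-46) = -92

-92


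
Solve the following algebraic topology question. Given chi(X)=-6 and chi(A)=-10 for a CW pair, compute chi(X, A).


Relative Euler characteristic: chi(X, A) = chi(X) - chi(A).
= -6 - (-10) = 4

4


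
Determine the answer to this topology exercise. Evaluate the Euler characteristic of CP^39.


CP^39 has one cell in each even dimension 0, 2, ..., 2*39 (39+1 cells total).
All cells are even-dimensional, so chi = number of cells.
chi = 39 + 1 = 40

40


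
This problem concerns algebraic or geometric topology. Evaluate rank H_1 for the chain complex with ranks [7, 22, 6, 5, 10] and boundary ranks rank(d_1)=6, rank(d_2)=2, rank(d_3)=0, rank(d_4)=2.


rank H_k = rank(ker d_k) - rank(im d_{k+1}).
rank(ker d_1) = rank(C_1) - rank(d_1) = 22 - 6 = 16.
rank(im d_{1+1}) = 2.
rank H_1 = 16 - 2 = 14

14


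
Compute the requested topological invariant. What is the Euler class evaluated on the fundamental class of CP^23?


For any closed oriented manifold, <e(TM),[M]> = chi(M).
chi(CP^23) = 23+1 = 24

24


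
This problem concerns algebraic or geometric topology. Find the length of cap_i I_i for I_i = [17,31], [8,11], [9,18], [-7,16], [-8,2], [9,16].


Intersection = [max(a_i), min(b_i)] = [17, 2].
Since 17 > 2, the intersection is empty.
Length = 0

0


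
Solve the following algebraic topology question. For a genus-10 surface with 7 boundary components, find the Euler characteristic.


For a compact orientable surface with genus g and b boundary components: chi = 2 - 2g - b.
chi = 2 - 2*10 - 7 = 2 - 20 - 7 = -25

-25


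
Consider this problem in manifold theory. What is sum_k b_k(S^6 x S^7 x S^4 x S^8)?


Total Betti number is multiplicative under products.
Each S^d (d>=1) has total Betti number 2.
There are 4 sphere factors.
Total = 2^4 = 16

16


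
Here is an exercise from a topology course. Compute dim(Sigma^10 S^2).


Each suspension raises dimension by 1: Sigma S^n = S^{n+1}.
Sigma^10 S^2 = S^{2+10} = S^12

12


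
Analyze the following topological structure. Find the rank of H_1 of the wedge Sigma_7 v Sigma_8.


For a wedge: H_1(A v B) = H_1(A) + H_1(B).
b_1(Sigma_7) = 14, b_1(Sigma_8) = 16.
b_1 = 14 + 16 = 30

30


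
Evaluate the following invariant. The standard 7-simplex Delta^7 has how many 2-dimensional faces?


Delta^7 has 7+1 vertices. A 2-face is a choice of 2+1 vertices.
f_2 = C(7+1, 2+1) = C(8,3) = 56

56


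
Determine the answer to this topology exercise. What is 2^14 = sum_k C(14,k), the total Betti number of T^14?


b_k(T^14) = C(14,k), so the sum over k is sum_k C(14,k) = 2^14.
Total = 2^14 = 16384

16384


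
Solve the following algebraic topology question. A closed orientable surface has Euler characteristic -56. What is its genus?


chi = 2 - 2g for closed orientable surfaces.
-56 = 2 - 2g
2g = 2 - (-56) = 58
g = 29

29


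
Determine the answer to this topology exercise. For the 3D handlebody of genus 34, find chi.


A genus-g handlebody deformation retracts to a wedge of g circles.
chi(vee_g S^1) = 1 - g.
chi(H_34) = 1 - 34 = -33

-33


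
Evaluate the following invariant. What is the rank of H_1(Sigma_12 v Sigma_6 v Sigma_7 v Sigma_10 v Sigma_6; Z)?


For a wedge X v Y: reduced H_k(X v Y) = H_k(X) + H_k(Y).
Each Sigma_g contributes b_1 = 2g.
b_1 = 24 + 12 + 14 + 20 + 12 = 82

82


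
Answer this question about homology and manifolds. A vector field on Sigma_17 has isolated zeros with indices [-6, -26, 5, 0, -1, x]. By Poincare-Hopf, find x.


Poincare-Hopf: sum of indices = chi(M).
chi(Sigma_17) = 2 - 2*17 = -32.
Sum of known indices = -28.
x = chi - (sum known) = -32 - (-28) = -4

-4


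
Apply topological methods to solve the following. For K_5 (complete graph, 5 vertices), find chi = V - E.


K_5: V = 5, E = C(5,2) = 10.
chi = V - E = 5 - 10 = -5

-5


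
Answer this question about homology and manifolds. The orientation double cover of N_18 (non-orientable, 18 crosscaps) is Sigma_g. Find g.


chi(N_18) = 2 - 18 = -16.
Double cover: chi(Sigma_g) = 2 * chi(N_18) = 2*(-16) = -32.
2 - 2g = -32, so g = (2 - (-32))/2 = 34/2 = 17

17


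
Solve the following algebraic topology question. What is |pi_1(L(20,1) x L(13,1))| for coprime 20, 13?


pi_1(X x Y) = pi_1(X) x pi_1(Y).
pi_1(L(20,1)) = Z/20, pi_1(L(13,1)) = Z/13.
|Z/20 x Z/13| = 20 * 13 = 260

260


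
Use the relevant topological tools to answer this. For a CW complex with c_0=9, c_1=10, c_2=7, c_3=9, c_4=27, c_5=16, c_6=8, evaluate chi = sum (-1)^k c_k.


chi = sum_k (-1)^k c_k.
= (-1)^0*9 + (-1)^1*10 + (-1)^2*7 + (-1)^3*9 + (-1)^4*27 + (-1)^5*16 + (-1)^6*8
= (9) + (-10) + (7) + (-9) + (27) + (-16) + (8)
= 16

16


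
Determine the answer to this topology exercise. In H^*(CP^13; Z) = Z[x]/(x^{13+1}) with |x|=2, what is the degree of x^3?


|x| = 2 in H^*(CP^n).
|x^3| = 3 * |x| = 3 * 2 = 6

6


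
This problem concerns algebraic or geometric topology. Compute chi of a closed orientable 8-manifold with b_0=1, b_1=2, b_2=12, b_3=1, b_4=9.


By Poincare duality b_k = b_{8-k}, so full Betti numbers: b_0=1, b_1=2, b_2=12, b_3=1, b_4=9, b_5=1, b_6=12, b_7=2, b_8=1.
chi = sum (-1)^k b_k = 29

29


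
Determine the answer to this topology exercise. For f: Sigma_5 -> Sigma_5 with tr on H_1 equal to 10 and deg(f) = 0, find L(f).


L(f) = tr(f_0*) - tr(f_1*) + tr(f_2*).
= 1 - (10) + (0)
= -9

-9


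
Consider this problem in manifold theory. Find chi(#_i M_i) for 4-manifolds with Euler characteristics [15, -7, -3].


For n-manifolds: chi(A#B) = chi(A) + chi(B) - chi(S^4).
chi(S^4) = 1 + (-1)^4 = 2.
chi(#) = (sum chi_i) - (3-1)*chi(S^4) = 5 - 2*2 = 1

1


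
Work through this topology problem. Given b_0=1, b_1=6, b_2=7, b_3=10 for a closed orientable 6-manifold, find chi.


By Poincare duality b_k = b_{6-k}, so full Betti numbers: b_0=1, b_1=6, b_2=7, b_3=10, b_4=7, b_5=6, b_6=1.
chi = sum (-1)^k b_k = -6

-6


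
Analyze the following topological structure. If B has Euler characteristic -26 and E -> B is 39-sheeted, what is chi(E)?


For a finite covering: chi(E) = (number of sheets) * chi(B).
chi(E) = 39 * (-26) = -1014

-1014


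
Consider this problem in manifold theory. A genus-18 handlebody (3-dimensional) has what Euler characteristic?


A genus-g handlebody deformation retracts to a wedge of g circles.
chi(vee_g S^1) = 1 - g.
chi(H_18) = 1 - 18 = -17

-17


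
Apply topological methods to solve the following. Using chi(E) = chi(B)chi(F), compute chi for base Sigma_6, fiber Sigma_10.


For a fiber bundle F -> E -> B (with CW structure): chi(E) = chi(B) * chi(F).
chi(Sigma_6) = -10, chi(Sigma_10) = -18.
chi(E) = (-10) * (-18) = 180

180


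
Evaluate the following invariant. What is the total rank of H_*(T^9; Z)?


b_k(T^9) = C(9,k), so the sum over k is sum_k C(9,k) = 2^9.
Total = 2^9 = 512

512


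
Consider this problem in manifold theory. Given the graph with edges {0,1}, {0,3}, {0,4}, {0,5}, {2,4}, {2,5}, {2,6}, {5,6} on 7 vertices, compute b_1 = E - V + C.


b_1 = E - V + (number of components).
E = 8, V = 7, components = 1.
b_1 = 8 - 7 + 1 = 2

2


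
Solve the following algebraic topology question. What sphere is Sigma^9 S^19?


Each suspension raises dimension by 1: Sigma S^n = S^{n+1}.
Sigma^9 S^19 = S^{19+9} = S^28

28


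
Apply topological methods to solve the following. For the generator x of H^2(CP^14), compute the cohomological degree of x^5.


|x| = 2 in H^*(CP^n).
|x^5| = 5 * |x| = 5 * 2 = 10

10


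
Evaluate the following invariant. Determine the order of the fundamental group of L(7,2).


pi_1(L(p,q)) = Z/pZ for any q coprime to p.
|pi_1(L(7,2))| = 7

7


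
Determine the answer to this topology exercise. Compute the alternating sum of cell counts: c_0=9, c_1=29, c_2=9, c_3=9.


chi = sum_k (-1)^k c_k.
= (-1)^0*9 + (-1)^1*29 + (-1)^2*9 + (-1)^3*9
= (9) + (-29) + (9) + (-9)
= -20

-20


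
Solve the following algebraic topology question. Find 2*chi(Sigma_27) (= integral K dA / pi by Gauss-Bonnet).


Gauss-Bonnet: integral K dA = 2*pi*chi(M).
chi(Sigma_27) = 2 - 2*27 = -52.
(integral K dA)/pi = 2*chi = 2*(-52) = -104

-104


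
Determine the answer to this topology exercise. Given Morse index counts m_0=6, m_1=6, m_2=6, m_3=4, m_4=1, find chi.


Morse theory: chi(M) = sum_k (-1)^k m_k where m_k = #(index-k critical points).
= (6) + (-6) + (6) + (-4) + (1) = 3

3


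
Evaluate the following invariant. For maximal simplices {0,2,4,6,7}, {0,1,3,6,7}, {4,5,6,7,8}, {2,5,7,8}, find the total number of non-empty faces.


Each maximal simplex on m vertices has 2^m - 1 nonempty faces.
Take the union (dedupe shared faces).
Total distinct faces = 85

85


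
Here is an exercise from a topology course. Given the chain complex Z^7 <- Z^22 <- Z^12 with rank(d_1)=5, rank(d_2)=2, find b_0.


rank H_k = rank(ker d_k) - rank(im d_{k+1}).
rank(ker d_0) = rank(C_0) - rank(d_0) = 7 - 0 = 7.
rank(im d_{0+1}) = 5.
rank H_0 = 7 - 5 = 2

2


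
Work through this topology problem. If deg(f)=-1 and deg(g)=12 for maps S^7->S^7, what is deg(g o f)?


Degree is multiplicative under composition: deg(g o f) = deg(g) * deg(f).
= 12 * -1 = -12

-12


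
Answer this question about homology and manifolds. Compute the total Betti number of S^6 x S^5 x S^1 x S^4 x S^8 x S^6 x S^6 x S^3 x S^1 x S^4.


Total Betti number is multiplicative under products.
Each S^d (d>=1) has total Betti number 2.
There are 10 sphere factors.
Total = 2^10 = 1024

1024


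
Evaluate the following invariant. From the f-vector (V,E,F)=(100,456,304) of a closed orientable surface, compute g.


chi = V - E + F = 100 - 456 + 304 = -52
For orientable closed surface: chi = 2 - 2g, so g = (2 - chi)/2.
g = (2 - (-52)) / 2 = 54 / 2 = 27

27


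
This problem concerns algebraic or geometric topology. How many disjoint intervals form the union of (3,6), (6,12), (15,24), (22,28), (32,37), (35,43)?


Sort and merge overlapping open intervals.
Merged: (3,6), (6,12), (15,28), (32,43).
Number of components = 4

4


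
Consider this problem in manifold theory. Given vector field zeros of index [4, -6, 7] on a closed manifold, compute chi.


Poincare-Hopf: chi(M) = sum of indices of zeros.
chi = (4) + (-6) + (7) = 5

5


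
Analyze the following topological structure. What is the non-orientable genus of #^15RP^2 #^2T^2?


Since a >= 1, the sum is non-orientable; each T^2 can be replaced by RP^2 # RP^2 (since T^2#RP^2 = 3RP^2).
Total crosscaps k = 15 + 2*2 = 19.
Check via chi: chi = 15*1 + 2*0 - (15+2-1)*2 = -17 = 2 - k = -17. Consistent.

19


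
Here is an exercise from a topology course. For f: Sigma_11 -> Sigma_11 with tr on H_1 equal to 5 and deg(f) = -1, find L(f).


L(f) = tr(f_0*) - tr(f_1*) + tr(f_2*).
= 1 - (5) + (-1)
= -5

-5


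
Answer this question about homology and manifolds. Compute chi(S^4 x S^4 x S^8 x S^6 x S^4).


chi is multiplicative: chi(X x Y) = chi(X) chi(Y).
Each even-dim sphere has chi = 2. There are 5 factors.
chi = 2^5 = 32

32


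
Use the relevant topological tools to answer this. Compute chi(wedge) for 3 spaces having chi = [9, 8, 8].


chi(A v B) = chi(A) + chi(B) - 1 (one point identified).
For 3 spaces: chi = (sum chi_i) - (3 - 1).
sum = 25; chi = 25 - 2 = 23

23


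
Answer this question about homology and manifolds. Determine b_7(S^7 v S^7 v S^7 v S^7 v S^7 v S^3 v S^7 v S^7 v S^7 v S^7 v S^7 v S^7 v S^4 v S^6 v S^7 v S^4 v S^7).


For a wedge of spheres, H_k (k>0) is free on one generator per sphere of dimension k.
Spheres of dimension 7: count = 13.
b_7 = 13

13


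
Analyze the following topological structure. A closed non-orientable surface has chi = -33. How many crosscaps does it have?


chi = 2 - k for closed non-orientable surfaces with k crosscaps.
-33 = 2 - k
k = 2 - (-33) = 35

35


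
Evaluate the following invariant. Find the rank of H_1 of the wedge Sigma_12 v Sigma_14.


For a wedge: H_1(A v B) = H_1(A) + H_1(B).
b_1(Sigma_12) = 24, b_1(Sigma_14) = 28.
b_1 = 24 + 28 = 52

52


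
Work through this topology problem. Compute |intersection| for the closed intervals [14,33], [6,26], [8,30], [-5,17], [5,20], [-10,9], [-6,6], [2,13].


Intersection = [max(a_i), min(b_i)] = [14, 6].
Since 14 > 6, the intersection is empty.
Length = 0

0


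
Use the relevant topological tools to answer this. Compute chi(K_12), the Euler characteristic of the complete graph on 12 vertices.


K_12: V = 12, E = C(12,2) = 66.
chi = V - E = 12 - 66 = -54

-54


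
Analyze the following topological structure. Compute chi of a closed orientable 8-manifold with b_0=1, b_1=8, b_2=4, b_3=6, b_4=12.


By Poincare duality b_k = b_{8-k}, so full Betti numbers: b_0=1, b_1=8, b_2=4, b_3=6, b_4=12, b_5=6, b_6=4, b_7=8, b_8=1.
chi = sum (-1)^k b_k = -6

-6


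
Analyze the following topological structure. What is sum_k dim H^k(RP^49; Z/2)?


H^k(RP^49; Z/2) = Z/2 for each 0 <= k <= 49.
Total dimension = 49 + 1 = 50

50


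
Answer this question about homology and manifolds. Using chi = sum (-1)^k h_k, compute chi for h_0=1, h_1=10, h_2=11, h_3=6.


Handles of index k contribute (-1)^k to chi (same as CW cells).
chi = (1) + (-10) + (11) + (-6) = -4

-4


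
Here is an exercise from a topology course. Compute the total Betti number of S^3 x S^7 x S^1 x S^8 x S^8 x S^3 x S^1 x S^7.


Total Betti number is multiplicative under products.
Each S^d (d>=1) has total Betti number 2.
There are 8 sphere factors.
Total = 2^8 = 256

256


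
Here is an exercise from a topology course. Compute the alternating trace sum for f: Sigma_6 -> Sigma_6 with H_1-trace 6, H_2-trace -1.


L(f) = tr(f_0*) - tr(f_1*) + tr(f_2*).
= 1 - (6) + (-1)
= -6

-6


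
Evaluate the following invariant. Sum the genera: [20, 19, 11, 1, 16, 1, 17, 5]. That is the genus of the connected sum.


Genus is additive under connected sum of orientable surfaces.
g = 20 + 19 + 11 + 1 + 16 + 1 + 17 + 5 = 90

90


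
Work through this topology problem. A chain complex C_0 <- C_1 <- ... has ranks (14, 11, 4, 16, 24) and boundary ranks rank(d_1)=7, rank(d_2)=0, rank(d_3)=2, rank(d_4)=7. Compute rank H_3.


rank H_k = rank(ker d_k) - rank(im d_{k+1}).
rank(ker d_3) = rank(C_3) - rank(d_3) = 16 - 2 = 14.
rank(im d_{3+1}) = 7.
rank H_3 = 14 - 7 = 7

7


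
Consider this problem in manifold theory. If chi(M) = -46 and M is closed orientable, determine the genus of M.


chi = 2 - 2g for closed orientable surfaces.
-46 = 2 - 2g
2g = 2 - (-46) = 48
g = 24

24


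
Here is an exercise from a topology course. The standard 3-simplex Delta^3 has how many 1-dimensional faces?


Delta^3 has 3+1 vertices. A 1-face is a choice of 1+1 vertices.
f_1 = C(3+1, 1+1) = C(4,2) = 6

6


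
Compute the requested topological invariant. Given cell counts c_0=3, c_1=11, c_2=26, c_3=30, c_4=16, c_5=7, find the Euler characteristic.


chi = sum_k (-1)^k c_k.
= (-1)^0*3 + (-1)^1*11 + (-1)^2*26 + (-1)^3*30 + (-1)^4*16 + (-1)^5*7
= (3) + (-11) + (26) + (-30) + (16) + (-7)
= -3

-3


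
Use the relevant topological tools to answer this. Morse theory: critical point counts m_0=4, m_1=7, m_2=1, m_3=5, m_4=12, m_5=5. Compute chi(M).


Morse theory: chi(M) = sum_k (-1)^k m_k where m_k = #(index-k critical points).
= (4) + (-7) + (1) + (-5) + (12) + (-5) = 0

0


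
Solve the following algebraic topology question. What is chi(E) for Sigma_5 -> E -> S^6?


chi(S^6) = 2 (n even), chi(Sigma_5) = 2 - 2*5 = -8.
chi(E) = 2 * (-8) = -16

-16


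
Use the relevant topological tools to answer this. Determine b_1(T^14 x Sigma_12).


pi_1(A x B) = pi_1(A) x pi_1(B); rank of abelianization = b_1.
b_1(T^14) = 14, b_1(Sigma_12) = 2*12 = 24.
b_1(product) = 14 + 24 = 38

38


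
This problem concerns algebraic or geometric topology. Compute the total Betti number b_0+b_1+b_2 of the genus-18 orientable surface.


For Sigma_18: b_0 = 1, b_1 = 2g = 36, b_2 = 1.
Total = 1 + 36 + 1 = 38

38


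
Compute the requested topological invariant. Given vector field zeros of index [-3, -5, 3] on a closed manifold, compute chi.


Poincare-Hopf: chi(M) = sum of indices of zeros.
chi = (-3) + (-5) + (3) = -5

-5


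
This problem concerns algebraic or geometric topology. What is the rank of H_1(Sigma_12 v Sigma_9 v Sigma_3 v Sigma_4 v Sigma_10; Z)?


For a wedge X v Y: reduced H_k(X v Y) = H_k(X) + H_k(Y).
Each Sigma_g contributes b_1 = 2g.
b_1 = 24 + 18 + 6 + 8 + 20 = 76

76


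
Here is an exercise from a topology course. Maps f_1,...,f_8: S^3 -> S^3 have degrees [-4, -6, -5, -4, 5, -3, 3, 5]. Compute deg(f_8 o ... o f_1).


Degree is multiplicative: deg(composition) = product of degrees.
= (-4) * (-6) * (-5) * (-4) * (5) * (-3) * (3) * (5) = -108000

-108000


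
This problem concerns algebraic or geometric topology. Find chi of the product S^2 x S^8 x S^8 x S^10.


chi is multiplicative: chi(X x Y) = chi(X) chi(Y).
Each even-dim sphere has chi = 2. There are 4 factors.
chi = 2^4 = 16

16


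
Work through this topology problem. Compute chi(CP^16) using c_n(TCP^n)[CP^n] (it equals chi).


For any closed oriented manifold, <e(TM),[M]> = chi(M).
chi(CP^16) = 16+1 = 17

17


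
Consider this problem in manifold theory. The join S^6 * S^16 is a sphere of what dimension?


Join of spheres: S^m * S^n = S^{m+n+1}.
dim = 6 + 16 + 1 = 23

23


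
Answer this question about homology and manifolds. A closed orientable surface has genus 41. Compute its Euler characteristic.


For a closed orientable surface of genus g: chi = 2 - 2g.
Here g = 41.
chi = 2 - 2*41 = 2 - 82 = -80

-80


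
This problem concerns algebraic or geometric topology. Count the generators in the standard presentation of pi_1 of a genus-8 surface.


Standard presentation: pi_1(Sigma_g) = <a_1,b_1,...,a_g,b_g | [a_1,b_1]...[a_g,b_g] = 1>.
Number of generators = 2g = 2*8 = 16

16


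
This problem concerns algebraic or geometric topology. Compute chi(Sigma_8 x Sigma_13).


chi(Sigma_8) = 2 - 2*8 = -14
chi(Sigma_13) = 2 - 2*13 = -24
chi(product) = (-14) * (-24) = 336

336


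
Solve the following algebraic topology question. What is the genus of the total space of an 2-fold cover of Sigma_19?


For an n-sheeted cover: chi(E) = n * chi(B).
chi(Sigma_19) = 2 - 2*19 = -36.
chi(E) = 2 * (-36) = -72.
genus(E) = (2 - chi(E))/2 = (2 - (-72))/2 = 74/2 = 37

37


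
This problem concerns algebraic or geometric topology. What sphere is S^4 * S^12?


Join of spheres: S^m * S^n = S^{m+n+1}.
dim = 4 + 12 + 1 = 17

17


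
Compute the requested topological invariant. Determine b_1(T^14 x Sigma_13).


pi_1(A x B) = pi_1(A) x pi_1(B); rank of abelianization = b_1.
b_1(T^14) = 14, b_1(Sigma_13) = 2*13 = 26.
b_1(product) = 14 + 26 = 40

40


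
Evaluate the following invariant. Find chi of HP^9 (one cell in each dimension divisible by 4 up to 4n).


HP^9 has one cell in each dimension 0, 4, ..., 4*9 (9+1 cells, all even-dim).
chi = 9 + 1 = 10

10


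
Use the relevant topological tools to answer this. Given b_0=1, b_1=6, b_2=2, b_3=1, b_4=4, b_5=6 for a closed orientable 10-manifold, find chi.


By Poincare duality b_k = b_{10-k}, so full Betti numbers: b_0=1, b_1=6, b_2=2, b_3=1, b_4=4, b_5=6, b_6=4, b_7=1, b_8=2, b_9=6, b_10=1.
chi = sum (-1)^k b_k = -6

-6


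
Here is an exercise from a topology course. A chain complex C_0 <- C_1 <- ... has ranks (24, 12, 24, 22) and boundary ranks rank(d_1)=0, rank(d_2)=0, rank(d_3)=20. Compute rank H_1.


rank H_k = rank(ker d_k) - rank(im d_{k+1}).
rank(ker d_1) = rank(C_1) - rank(d_1) = 12 - 0 = 12.
rank(im d_{1+1}) = 0.
rank H_1 = 12 - 0 = 12

12


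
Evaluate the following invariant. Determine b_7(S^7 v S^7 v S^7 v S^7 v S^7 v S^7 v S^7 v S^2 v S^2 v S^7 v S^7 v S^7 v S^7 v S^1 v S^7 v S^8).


For a wedge of spheres, H_k (k>0) is free on one generator per sphere of dimension k.
Spheres of dimension 7: count = 12.
b_7 = 12

12


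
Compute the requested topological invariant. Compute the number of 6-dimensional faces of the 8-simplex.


Delta^8 has 8+1 vertices. A 6-face is a choice of 6+1 vertices.
f_6 = C(8+1, 6+1) = C(9,7) = 36

36


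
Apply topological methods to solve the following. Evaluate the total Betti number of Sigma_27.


For Sigma_27: b_0 = 1, b_1 = 2g = 54, b_2 = 1.
Total = 1 + 54 + 1 = 56

56


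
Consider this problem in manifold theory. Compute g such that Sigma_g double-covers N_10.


chi(N_10) = 2 - 10 = -8.
Double cover: chi(Sigma_g) = 2 * chi(N_10) = 2*(-8) = -16.
2 - 2g = -16, so g = (2 - (-16))/2 = 18/2 = 9

9


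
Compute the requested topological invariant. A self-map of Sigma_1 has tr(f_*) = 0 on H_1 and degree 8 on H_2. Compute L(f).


L(f) = tr(f_0*) - tr(f_1*) + tr(f_2*).
= 1 - (0) + (8)
= 9

9


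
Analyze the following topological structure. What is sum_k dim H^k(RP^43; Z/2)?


H^k(RP^43; Z/2) = Z/2 for each 0 <= k <= 43.
Total dimension = 43 + 1 = 44

44


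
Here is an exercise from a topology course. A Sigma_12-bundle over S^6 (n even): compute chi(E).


chi(S^6) = 2 (n even), chi(Sigma_12) = 2 - 2*12 = -22.
chi(E) = 2 * (-22) = -44

-44


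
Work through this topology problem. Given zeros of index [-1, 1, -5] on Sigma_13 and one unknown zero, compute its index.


Poincare-Hopf: sum of indices = chi(M).
chi(Sigma_13) = 2 - 2*13 = -24.
Sum of known indices = -5.
x = chi - (sum known) = -24 - (-5) = -19

-19


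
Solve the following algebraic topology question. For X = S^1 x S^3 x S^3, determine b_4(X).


Each S^d has Poincare polynomial 1 + t^d.
The product S^1 x S^3 x S^3 has Poincare polynomial prod(1+t^d_i).
Expanding: b_0=1, b_1=1, b_3=2, b_4=2, b_6=1, b_7=1.
b_4 = 2

2


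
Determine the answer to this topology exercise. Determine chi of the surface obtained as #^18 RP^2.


For a non-orientable closed surface with k crosscaps: chi = 2 - k.
Here k = 18.
chi = 2 - 18 = -16

-16


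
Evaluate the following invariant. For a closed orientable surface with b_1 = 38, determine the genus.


For a closed orientable surface: b_1 = 2g.
38 = 2g
g = 38 / 2 = 19

19


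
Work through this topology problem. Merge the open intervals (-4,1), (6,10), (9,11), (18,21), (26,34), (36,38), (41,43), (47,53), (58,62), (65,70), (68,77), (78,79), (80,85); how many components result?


Sort and merge overlapping open intervals.
Merged: (-4,1), (6,11), (18,21), (26,34), (36,38), (41,43), (47,53), (58,62), (65,77), (78,79), (80,85).
Number of components = 11

11


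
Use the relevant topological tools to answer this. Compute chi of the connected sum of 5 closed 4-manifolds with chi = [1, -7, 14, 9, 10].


For n-manifolds: chi(A#B) = chi(A) + chi(B) - chi(S^4).
chi(S^4) = 1 + (-1)^4 = 2.
chi(#) = (sum chi_i) - (5-1)*chi(S^4) = 27 - 4*2 = 19

19


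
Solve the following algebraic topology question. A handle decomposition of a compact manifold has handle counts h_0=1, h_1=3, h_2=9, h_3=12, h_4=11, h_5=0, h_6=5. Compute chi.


Handles of index k contribute (-1)^k to chi (same as CW cells).
chi = (1) + (-3) + (9) + (-12) + (11) + (0) + (5) = 11

11


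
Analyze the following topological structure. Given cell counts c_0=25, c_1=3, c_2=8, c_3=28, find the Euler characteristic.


chi = sum_k (-1)^k c_k.
= (-1)^0*25 + (-1)^1*3 + (-1)^2*8 + (-1)^3*28
= (25) + (-3) + (8) + (-28)
= 2

2


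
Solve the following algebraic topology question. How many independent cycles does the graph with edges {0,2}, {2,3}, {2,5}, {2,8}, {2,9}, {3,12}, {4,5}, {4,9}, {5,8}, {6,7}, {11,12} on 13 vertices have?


b_1 = E - V + (number of components).
E = 11, V = 13, components = 4.
b_1 = 11 - 13 + 4 = 2

2


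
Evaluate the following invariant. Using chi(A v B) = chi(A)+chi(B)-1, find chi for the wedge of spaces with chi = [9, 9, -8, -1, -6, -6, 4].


chi(A v B) = chi(A) + chi(B) - 1 (one point identified).
For 7 spaces: chi = (sum chi_i) - (7 - 1).
sum = 1; chi = 1 - 6 = -5

-5


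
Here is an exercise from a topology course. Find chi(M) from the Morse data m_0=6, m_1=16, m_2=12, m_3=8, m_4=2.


Morse theory: chi(M) = sum_k (-1)^k m_k where m_k = #(index-k critical points).
= (6) + (-16) + (12) + (-8) + (2) = -4

-4


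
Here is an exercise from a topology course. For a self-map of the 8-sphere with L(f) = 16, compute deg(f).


L(f) = 1 + (-1)^8 deg(f) on S^8.
16 = 1 + (-1)^8 * deg(f)
(-1)^8 * deg(f) = 15
deg(f) = 15

15


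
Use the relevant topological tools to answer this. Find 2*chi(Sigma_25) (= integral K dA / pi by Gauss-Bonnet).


Gauss-Bonnet: integral K dA = 2*pi*chi(M).
chi(Sigma_25) = 2 - 2*25 = -48.
(integral K dA)/pi = 2*chi = 2*(-48) = -96

-96


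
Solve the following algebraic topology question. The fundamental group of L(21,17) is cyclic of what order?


pi_1(L(p,q)) = Z/pZ for any q coprime to p.
|pi_1(L(21,17))| = 21

21


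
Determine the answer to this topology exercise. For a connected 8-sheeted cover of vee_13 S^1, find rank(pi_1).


Nielsen-Schreier: an index-n subgroup of F_r is free of rank 1 + n(r-1).
Equivalently: chi(cover) = n*chi(base); chi(vee_r S^1) = 1 - 13 = -12.
chi(E) = 8*(-12) = -96; rank = 1 - chi(E) = 1 - (-96) = 97.
rank = 1 + 8*(13-1) = 1 + 96 = 97

97


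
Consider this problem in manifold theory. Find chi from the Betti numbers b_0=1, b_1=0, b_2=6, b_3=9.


chi = sum_k (-1)^k b_k.
= (1) + (0) + (6) + (-9)
= -2

-2


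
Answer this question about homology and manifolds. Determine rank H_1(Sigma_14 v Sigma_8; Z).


For a wedge: H_1(A v B) = H_1(A) + H_1(B).
b_1(Sigma_14) = 28, b_1(Sigma_8) = 16.
b_1 = 28 + 16 = 44

44


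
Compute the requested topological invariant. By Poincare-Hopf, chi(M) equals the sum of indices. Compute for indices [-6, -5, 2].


Poincare-Hopf: chi(M) = sum of indices of zeros.
chi = (-6) + (-5) + (2) = -9

-9


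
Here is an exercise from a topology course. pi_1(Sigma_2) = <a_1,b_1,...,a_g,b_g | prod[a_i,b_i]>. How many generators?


Standard presentation: pi_1(Sigma_g) = <a_1,b_1,...,a_g,b_g | [a_1,b_1]...[a_g,b_g] = 1>.
Number of generators = 2g = 2*2 = 4

4


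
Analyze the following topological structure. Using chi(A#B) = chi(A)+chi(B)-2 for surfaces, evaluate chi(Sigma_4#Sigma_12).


chi(Sigma_4) = 2 - 2*4 = -6
chi(Sigma_12) = 2 - 2*12 = -22
For surfaces: chi(A#B) = chi(A) + chi(B) - 2.
chi = -6 + -22 - 2 = -30

-30


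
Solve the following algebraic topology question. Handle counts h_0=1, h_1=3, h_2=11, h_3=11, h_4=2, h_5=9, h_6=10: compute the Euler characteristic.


Handles of index k contribute (-1)^k to chi (same as CW cells).
chi = (1) + (-3) + (11) + (-11) + (2) + (-9) + (10) = 1

1


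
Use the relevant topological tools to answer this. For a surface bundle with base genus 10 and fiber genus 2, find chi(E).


For a fiber bundle F -> E -> B (with CW structure): chi(E) = chi(B) * chi(F).
chi(Sigma_10) = -18, chi(Sigma_2) = -2.
chi(E) = (-18) * (-2) = 36

36


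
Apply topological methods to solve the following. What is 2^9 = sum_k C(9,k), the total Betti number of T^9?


b_k(T^9) = C(9,k), so the sum over k is sum_k C(9,k) = 2^9.
Total = 2^9 = 512

512


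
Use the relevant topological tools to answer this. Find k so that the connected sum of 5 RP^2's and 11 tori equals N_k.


Since a >= 1, the sum is non-orientable; each T^2 can be replaced by RP^2 # RP^2 (since T^2#RP^2 = 3RP^2).
Total crosscaps k = 5 + 2*11 = 27.
Check via chi: chi = 5*1 + 11*0 - (5+11-1)*2 = -25 = 2 - k = -25. Consistent.

27


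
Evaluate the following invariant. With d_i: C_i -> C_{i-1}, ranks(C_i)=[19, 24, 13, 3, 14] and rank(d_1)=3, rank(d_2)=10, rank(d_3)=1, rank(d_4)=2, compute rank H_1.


rank H_k = rank(ker d_k) - rank(im d_{k+1}).
rank(ker d_1) = rank(C_1) - rank(d_1) = 24 - 3 = 21.
rank(im d_{1+1}) = 10.
rank H_1 = 21 - 10 = 11

11


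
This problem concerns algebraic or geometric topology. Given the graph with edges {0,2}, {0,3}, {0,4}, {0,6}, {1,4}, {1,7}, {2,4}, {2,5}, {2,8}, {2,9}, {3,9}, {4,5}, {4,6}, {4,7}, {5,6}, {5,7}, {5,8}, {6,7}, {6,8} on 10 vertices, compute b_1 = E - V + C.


b_1 = E - V + (number of components).
E = 19, V = 10, components = 1.
b_1 = 19 - 10 + 1 = 10

10


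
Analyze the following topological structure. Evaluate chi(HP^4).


HP^4 has one cell in each dimension 0, 4, ..., 4*4 (4+1 cells, all even-dim).
chi = 4 + 1 = 5

5


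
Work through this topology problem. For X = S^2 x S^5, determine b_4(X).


Each S^d has Poincare polynomial 1 + t^d.
The product S^2 x S^5 has Poincare polynomial prod(1+t^d_i).
Expanding: b_0=1, b_2=1, b_5=1, b_7=1.
b_4 = 0

0


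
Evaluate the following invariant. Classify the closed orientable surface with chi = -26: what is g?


chi = 2 - 2g for closed orientable surfaces.
-26 = 2 - 2g
2g = 2 - (-26) = 28
g = 14

14


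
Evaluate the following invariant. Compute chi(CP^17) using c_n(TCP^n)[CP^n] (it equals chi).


For any closed oriented manifold, <e(TM),[M]> = chi(M).
chi(CP^17) = 17+1 = 18

18


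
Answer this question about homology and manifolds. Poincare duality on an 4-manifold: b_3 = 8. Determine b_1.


Poincare duality for closed orientable n-manifolds: b_k = b_{n-k}.
Here n = 4, so b_1 = b_3 = 8

8


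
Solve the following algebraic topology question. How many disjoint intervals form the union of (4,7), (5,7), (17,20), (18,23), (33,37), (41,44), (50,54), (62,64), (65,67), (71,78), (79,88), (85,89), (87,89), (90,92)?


Sort and merge overlapping open intervals.
Merged: (4,7), (17,23), (33,37), (41,44), (50,54), (62,64), (65,67), (71,78), (79,89), (90,92).
Number of components = 10

10


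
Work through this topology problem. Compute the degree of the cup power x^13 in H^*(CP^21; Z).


|x| = 2 in H^*(CP^n).
|x^13| = 13 * |x| = 13 * 2 = 26

26


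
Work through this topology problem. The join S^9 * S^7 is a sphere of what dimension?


Join of spheres: S^m * S^n = S^{m+n+1}.
dim = 9 + 7 + 1 = 17

17


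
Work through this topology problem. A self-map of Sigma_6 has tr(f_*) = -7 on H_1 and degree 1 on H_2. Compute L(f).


L(f) = tr(f_0*) - tr(f_1*) + tr(f_2*).
= 1 - (-7) + (1)
= 9

9


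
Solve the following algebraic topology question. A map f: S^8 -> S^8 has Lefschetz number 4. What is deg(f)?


L(f) = 1 + (-1)^8 deg(f) on S^8.
4 = 1 + (-1)^8 * deg(f)
(-1)^8 * deg(f) = 3
deg(f) = 3

3


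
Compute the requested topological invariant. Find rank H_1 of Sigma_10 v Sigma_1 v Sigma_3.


For a wedge X v Y: reduced H_k(X v Y) = H_k(X) + H_k(Y).
Each Sigma_g contributes b_1 = 2g.
b_1 = 20 + 2 + 6 = 28

28


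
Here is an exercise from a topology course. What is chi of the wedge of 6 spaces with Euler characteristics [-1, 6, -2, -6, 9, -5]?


chi(A v B) = chi(A) + chi(B) - 1 (one point identified).
For 6 spaces: chi = (sum chi_i) - (6 - 1).
sum = 1; chi = 1 - 5 = -4

-4


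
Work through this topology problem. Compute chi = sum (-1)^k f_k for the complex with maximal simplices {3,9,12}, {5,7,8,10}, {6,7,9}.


Enumerate all faces; f-vector: f_0=8, f_1=12, f_2=6, f_3=1.
chi = sum (-1)^k f_k = 1

1


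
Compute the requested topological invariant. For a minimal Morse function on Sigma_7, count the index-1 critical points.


A perfect Morse function has m_k = b_k.
For Sigma_7: b_0=1, b_1=2g=14, b_2=1.
Saddles m_1 = 2g = 14

14


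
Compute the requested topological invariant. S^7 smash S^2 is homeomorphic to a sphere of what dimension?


S^m ^ S^n = S^{m+n}.
k = 7 + 2 = 9

9


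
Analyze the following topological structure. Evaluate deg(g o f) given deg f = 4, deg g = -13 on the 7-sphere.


Degree is multiplicative under composition: deg(g o f) = deg(g) * deg(f).
= -13 * 4 = -52

-52


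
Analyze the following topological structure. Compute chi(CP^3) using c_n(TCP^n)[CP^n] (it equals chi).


For any closed oriented manifold, <e(TM),[M]> = chi(M).
chi(CP^3) = 3+1 = 4

4


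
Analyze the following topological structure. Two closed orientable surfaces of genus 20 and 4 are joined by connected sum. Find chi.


chi(Sigma_20) = 2 - 2*20 = -38
chi(Sigma_4) = 2 - 2*4 = -6
For surfaces: chi(A#B) = chi(A) + chi(B) - 2.
chi = -38 + -6 - 2 = -46

-46


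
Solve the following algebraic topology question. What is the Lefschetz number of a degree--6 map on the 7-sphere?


On S^7: L(f) = tr(f_0*) + (-1)^7 tr(f_7*) = 1 + (-1)^7 * deg(f).
L(f) = 1 + (-1)^7 * -6 = 1 + 6 = 7

7


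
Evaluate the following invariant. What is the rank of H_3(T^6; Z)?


By the Kunneth formula, b_k(T^n) = C(n,k).
b_3(T^6) = C(6,3).
C(6,3) = 6!/(3!*3!) = 20

20
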